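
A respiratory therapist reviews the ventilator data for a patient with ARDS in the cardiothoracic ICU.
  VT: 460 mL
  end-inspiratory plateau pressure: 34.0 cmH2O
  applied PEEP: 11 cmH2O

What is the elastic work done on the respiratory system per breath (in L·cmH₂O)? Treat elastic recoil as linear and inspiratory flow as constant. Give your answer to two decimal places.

5.29

Elastic work ≈ ½ × (Pplat − PEEP) × Vt = 0.5 × (34.0 − 11) × 0.460 L = 0.5 × 23.0 × 0.460 = 5.29 L·cmH2O.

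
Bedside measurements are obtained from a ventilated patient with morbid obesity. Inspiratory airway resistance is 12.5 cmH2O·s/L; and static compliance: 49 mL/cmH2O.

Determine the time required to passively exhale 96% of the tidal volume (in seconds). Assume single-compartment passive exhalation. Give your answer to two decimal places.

τ = R × C = 12.5 × 49 mL/cmH2O = 12.5 × 0.049 L/cmH2O = 0.6125 s.
Exhaled fraction f = 1 − e^(−t/τ) → t = −τ·ln(1 − f) = −0.6125·ln(0.04) = 1.972 s.

1.97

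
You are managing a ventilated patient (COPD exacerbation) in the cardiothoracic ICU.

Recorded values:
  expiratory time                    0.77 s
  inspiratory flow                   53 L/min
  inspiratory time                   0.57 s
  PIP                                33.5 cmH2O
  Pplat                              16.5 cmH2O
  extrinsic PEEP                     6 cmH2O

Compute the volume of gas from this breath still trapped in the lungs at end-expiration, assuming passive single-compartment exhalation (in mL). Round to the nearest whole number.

Flow: 53 L/min ÷ 60 = 0.8833 L/s.
Vt = flow × Ti = 0.8833 L/s × 0.57 s × 1000 mL/L = 503.48 mL.
R = (PIP − Pplat)/V̇ = (33.5 − 16.5) / 0.8833 = 17.0/0.8833 = 19.246 cmH2O·s/L.
C = Vt/(Pplat − PEEP) = 503.48 / (16.5 − 6) = 503.48/10.5 = 47.95 mL/cmH2O.
τ = R × C = 19.246 × 0.04795 L/cmH2O = 0.9228 s.
Fraction remaining = e^(−Te/τ) = e^(−0.77/0.9228) = 0.4341.
Trapped volume = 503.48 × 0.4341 = 218.56 mL.

219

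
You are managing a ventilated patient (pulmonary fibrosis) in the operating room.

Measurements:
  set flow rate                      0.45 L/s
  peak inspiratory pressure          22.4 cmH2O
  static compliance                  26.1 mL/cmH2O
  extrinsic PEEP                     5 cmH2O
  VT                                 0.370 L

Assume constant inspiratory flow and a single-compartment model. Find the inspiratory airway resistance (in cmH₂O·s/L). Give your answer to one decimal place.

Equation of motion (constant flow): PIP = Vt/C + R·V̇ + PEEP.
R·V̇ = PIP − Vt/C − PEEP = 22.4 − 370/26.1 − 5 = 22.4 − 14.176 − 5 = 3.224 cmH2O.
R = 3.224 / 0.45 = 7.164 cmH2O·s/L.

7.2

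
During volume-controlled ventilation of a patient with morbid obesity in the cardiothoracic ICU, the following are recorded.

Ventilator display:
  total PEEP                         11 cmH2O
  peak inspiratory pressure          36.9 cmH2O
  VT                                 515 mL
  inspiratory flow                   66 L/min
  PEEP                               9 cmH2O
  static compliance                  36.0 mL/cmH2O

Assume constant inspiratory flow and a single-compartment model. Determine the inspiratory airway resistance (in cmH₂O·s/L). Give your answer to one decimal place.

Flow: 66 L/min ÷ 60 = 1.1 L/s.
Total PEEP = 11 cmH2O (set 9 + intrinsic 2); this is the baseline alveolar pressure.
Equation of motion (constant flow): PIP = Vt/C + R·V̇ + PEEP.
R·V̇ = PIP − Vt/C − PEEP = 36.9 − 515/36.0 − 11 = 36.9 − 14.306 − 11 = 11.594 cmH2O.
R = 11.594 / 1.1 = 10.54 cmH2O·s/L.

10.5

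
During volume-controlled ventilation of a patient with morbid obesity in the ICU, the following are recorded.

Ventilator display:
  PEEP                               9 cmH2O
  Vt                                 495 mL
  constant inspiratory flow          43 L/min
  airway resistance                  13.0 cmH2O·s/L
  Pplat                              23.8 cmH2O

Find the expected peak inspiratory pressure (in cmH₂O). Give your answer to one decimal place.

33.1

Flow: 43 L/min ÷ 60 = 0.7167 L/s.
PIP = Pplat + Raw × flow = 23.8 + 13.0 × 0.7167 = 23.8 + 9.317 = 33.117 cmH2O.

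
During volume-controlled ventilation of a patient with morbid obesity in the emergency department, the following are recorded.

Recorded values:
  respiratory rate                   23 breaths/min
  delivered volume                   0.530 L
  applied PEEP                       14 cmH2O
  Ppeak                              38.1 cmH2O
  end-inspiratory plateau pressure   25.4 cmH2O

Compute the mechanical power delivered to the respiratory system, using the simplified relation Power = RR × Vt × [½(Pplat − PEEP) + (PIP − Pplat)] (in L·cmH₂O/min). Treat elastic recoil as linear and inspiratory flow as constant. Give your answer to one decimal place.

Per-breath work = Vt × [½(Pplat−PEEP) + (PIP−Pplat)] = 0.530 × [0.5×11.4 + 12.7] = 0.530 × 18.4 = 9.752 L·cmH2O.
Power = 23 × 9.752 = 224.3 L·cmH2O/min.

224.3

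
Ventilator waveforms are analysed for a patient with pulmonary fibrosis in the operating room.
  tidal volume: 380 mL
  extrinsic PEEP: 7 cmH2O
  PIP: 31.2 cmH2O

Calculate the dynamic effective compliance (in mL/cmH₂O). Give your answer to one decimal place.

15.7

Dynamic compliance = Vt / (PIP − PEEP) = 380 / (31.2 − 7) = 380 / 24.2 = 15.702 mL/cmH2O.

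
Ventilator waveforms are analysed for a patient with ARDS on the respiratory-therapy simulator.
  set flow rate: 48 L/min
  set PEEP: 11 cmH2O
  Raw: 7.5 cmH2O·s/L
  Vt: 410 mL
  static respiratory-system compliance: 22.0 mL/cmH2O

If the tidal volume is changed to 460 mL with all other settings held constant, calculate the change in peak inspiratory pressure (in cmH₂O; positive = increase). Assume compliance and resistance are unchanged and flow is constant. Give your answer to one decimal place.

PIP = Vt/C + R·V̇ + PEEP (constant-flow equation of motion).
Only the elastic term changes: ΔPIP = ΔVt / C = (460 − 410) / 22.0 = 2.273 cmH2O.

2.3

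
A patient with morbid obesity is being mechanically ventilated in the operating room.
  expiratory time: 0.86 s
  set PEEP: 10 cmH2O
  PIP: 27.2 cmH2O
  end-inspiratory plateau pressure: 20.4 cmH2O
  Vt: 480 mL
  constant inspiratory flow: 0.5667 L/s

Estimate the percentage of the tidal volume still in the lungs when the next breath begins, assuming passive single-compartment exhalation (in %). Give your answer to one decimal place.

21.2

R = (PIP − Pplat)/V̇ = (27.2 − 20.4) / 0.5667 = 6.8/0.5667 = 11.999 cmH2O·s/L.
C = Vt/(Pplat − PEEP) = 480.0 / (20.4 − 10) = 480.0/10.4 = 46.154 mL/cmH2O.
τ = R × C = 11.999 × 0.04615 L/cmH2O = 0.5538 s.
Fraction remaining at end-expiration = e^(−Te/τ) = e^(−0.86/0.5538) = 0.2116 → 21.16%.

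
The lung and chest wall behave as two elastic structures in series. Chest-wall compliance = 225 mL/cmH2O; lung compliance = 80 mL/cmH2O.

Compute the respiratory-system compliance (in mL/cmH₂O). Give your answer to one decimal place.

59.0

Lung and chest wall are elastances in series: 1/Crs = 1/CL + 1/Ccw.
1/Crs = 1/80 + 1/225 = 0.01694.
Crs = 59.032 mL/cmH2O.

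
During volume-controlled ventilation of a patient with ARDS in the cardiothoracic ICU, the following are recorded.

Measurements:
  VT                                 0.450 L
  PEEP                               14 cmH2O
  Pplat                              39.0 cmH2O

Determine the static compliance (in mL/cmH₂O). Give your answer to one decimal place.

Cstat = Vt / (Pplat − PEEP) = 450 / (39.0 − 14) = 450 / 25.0 = 18.0 mL/cmH2O.

18.0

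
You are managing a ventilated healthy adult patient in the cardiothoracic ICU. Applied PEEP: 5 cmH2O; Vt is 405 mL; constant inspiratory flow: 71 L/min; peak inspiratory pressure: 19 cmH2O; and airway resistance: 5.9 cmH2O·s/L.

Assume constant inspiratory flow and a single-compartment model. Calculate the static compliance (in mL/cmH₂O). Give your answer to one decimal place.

Flow: 71 L/min ÷ 60 = 1.1833 L/s.
Equation of motion (constant flow): PIP = Vt/C + R·V̇ + PEEP.
Vt/C = PIP − R·V̇ − PEEP = 19 − 5.9×1.1833 − 5 = 19 − 6.981 − 5 = 7.019 cmH2O.
C = Vt / 7.019 = 405 / 7.019 = 57.701 mL/cmH2O.

57.7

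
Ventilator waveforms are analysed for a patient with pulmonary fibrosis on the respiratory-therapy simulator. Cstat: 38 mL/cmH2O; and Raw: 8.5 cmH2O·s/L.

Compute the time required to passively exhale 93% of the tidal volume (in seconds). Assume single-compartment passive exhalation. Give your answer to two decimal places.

0.86

τ = R × C = 8.5 × 38 mL/cmH2O = 8.5 × 0.038 L/cmH2O = 0.323 s.
Exhaled fraction f = 1 − e^(−t/τ) → t = −τ·ln(1 − f) = −0.323·ln(0.07) = 0.8589 s.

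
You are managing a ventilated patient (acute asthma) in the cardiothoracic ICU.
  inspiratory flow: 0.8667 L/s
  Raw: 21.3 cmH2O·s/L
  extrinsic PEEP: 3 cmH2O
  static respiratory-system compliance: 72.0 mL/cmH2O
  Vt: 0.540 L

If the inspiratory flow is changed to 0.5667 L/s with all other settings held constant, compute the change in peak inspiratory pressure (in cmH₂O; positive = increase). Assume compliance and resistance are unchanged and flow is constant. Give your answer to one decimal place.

PIP = Vt/C + R·V̇ + PEEP (constant-flow equation of motion).
Only the resistive term changes: ΔPIP = R × ΔV̇ = 21.3 × (0.5667 − 0.8667) = 21.3 × -0.3 = -6.39 cmH2O.

-6.4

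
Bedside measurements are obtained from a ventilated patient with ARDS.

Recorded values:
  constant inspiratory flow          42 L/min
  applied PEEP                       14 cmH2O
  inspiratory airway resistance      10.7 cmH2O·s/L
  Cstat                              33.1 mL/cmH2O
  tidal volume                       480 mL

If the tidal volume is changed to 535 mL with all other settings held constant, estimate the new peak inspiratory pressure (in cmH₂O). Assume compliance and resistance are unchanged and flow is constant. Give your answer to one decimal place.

Flow: 42 L/min ÷ 60 = 0.7 L/s.
PIP = Vt/C + R·V̇ + PEEP (constant-flow equation of motion).
Only the elastic term changes: ΔPIP = ΔVt / C = (535 − 480) / 33.1 = 1.662 cmH2O.
Original PIP = 480/33.1 + 10.7×0.7 + 14 = 35.992 cmH2O; new PIP = 35.992 + (1.662) = 37.654 cmH2O.

37.7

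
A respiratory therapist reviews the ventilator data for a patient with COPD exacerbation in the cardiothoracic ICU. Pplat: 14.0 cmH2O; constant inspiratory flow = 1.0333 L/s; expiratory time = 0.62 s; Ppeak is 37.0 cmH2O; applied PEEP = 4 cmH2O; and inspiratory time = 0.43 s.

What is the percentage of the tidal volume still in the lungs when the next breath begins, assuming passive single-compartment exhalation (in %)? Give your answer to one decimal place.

Vt = flow × Ti = 1.0333 L/s × 0.43 s × 1000 mL/L = 444.32 mL.
R = (PIP − Pplat)/V̇ = (37.0 − 14.0) / 1.0333 = 23.0/1.0333 = 22.259 cmH2O·s/L.
C = Vt/(Pplat − PEEP) = 444.32 / (14.0 − 4) = 444.32/10.0 = 44.432 mL/cmH2O.
τ = R × C = 22.259 × 0.04443 L/cmH2O = 0.989 s.
Fraction remaining at end-expiration = e^(−Te/τ) = e^(−0.62/0.989) = 0.5342 → 53.42%.

53.4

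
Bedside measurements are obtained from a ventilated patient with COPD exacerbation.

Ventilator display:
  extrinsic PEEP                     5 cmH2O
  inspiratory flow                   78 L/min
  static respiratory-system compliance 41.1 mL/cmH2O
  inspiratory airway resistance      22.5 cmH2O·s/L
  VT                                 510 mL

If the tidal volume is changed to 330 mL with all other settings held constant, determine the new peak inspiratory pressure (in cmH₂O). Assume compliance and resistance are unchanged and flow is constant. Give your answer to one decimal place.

42.3

Flow: 78 L/min ÷ 60 = 1.3 L/s.
PIP = Vt/C + R·V̇ + PEEP (constant-flow equation of motion).
Only the elastic term changes: ΔPIP = ΔVt / C = (330 − 510) / 41.1 = -4.38 cmH2O.
Original PIP = 510/41.1 + 22.5×1.3 + 5 = 46.659 cmH2O; new PIP = 46.659 + (-4.38) = 42.279 cmH2O.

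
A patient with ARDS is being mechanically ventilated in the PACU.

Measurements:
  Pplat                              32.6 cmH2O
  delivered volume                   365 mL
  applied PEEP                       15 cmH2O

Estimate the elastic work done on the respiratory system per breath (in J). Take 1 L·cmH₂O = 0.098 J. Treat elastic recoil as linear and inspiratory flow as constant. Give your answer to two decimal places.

0.31

Elastic work ≈ ½ × (Pplat − PEEP) × Vt = 0.5 × (32.6 − 15) × 0.365 L = 0.5 × 17.6 × 0.365 = 3.212 L·cmH2O.
× 0.098 J/(L·cmH2O) → 0.3148 J.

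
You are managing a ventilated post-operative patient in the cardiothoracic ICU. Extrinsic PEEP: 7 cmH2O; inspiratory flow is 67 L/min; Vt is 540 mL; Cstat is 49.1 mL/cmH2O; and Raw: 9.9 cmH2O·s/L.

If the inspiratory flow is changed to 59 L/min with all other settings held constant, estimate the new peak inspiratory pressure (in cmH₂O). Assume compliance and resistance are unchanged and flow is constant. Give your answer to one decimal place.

Flow: 67 L/min ÷ 60 = 1.1167 L/s.
New flow: 59 L/min ÷ 60 = 0.9833 L/s.
PIP = Vt/C + R·V̇ + PEEP (constant-flow equation of motion).
Only the resistive term changes: ΔPIP = R × ΔV̇ = 9.9 × (0.9833 − 1.1167) = 9.9 × -0.1334 = -1.321 cmH2O.
Original PIP = 540/49.1 + 9.9×1.1167 + 7 = 29.053 cmH2O; new PIP = 29.053 + (-1.321) = 27.732 cmH2O.

27.7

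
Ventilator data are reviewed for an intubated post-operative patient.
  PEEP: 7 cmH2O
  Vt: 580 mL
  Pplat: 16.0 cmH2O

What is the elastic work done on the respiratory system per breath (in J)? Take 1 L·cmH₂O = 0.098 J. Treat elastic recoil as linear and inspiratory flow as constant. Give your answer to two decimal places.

Elastic work ≈ ½ × (Pplat − PEEP) × Vt = 0.5 × (16.0 − 7) × 0.580 L = 0.5 × 9.0 × 0.580 = 2.61 L·cmH2O.
× 0.098 J/(L·cmH2O) → 0.2558 J.

0.26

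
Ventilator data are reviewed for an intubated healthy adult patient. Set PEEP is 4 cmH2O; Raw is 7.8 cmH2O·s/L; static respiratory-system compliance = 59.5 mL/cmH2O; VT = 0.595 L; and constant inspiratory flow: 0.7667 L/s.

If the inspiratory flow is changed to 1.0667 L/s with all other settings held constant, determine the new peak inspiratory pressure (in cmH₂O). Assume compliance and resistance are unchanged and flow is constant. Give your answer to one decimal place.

22.3

PIP = Vt/C + R·V̇ + PEEP (constant-flow equation of motion).
Only the resistive term changes: ΔPIP = R × ΔV̇ = 7.8 × (1.0667 − 0.7667) = 7.8 × 0.3 = 2.34 cmH2O.
Original PIP = 595/59.5 + 7.8×0.7667 + 4 = 19.98 cmH2O; new PIP = 19.98 + (2.34) = 22.32 cmH2O.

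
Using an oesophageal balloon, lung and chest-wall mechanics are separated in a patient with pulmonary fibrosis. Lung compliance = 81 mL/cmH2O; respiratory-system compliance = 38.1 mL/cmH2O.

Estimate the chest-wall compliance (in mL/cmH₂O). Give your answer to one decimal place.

1/Ccw = 1/Crs − 1/CL.
1/Ccw = 1/38.1 − 1/81 = 0.0139.
Ccw = 71.942 mL/cmH2O.

71.9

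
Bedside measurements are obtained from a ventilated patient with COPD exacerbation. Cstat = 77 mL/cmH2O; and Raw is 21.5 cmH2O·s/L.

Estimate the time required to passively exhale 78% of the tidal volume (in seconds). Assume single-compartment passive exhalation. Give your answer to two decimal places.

2.51

τ = R × C = 21.5 × 77 mL/cmH2O = 21.5 × 0.077 L/cmH2O = 1.656 s.
Exhaled fraction f = 1 − e^(−t/τ) → t = −τ·ln(1 − f) = −1.656·ln(0.22) = 2.507 s.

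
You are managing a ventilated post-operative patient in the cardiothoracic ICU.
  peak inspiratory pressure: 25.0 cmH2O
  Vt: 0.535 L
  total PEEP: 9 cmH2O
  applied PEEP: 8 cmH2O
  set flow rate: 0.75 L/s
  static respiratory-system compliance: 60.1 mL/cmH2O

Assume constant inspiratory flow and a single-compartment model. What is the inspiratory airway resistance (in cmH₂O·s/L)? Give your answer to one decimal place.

9.5

Total PEEP = 9 cmH2O (set 8 + intrinsic 1); this is the baseline alveolar pressure.
Equation of motion (constant flow): PIP = Vt/C + R·V̇ + PEEP.
R·V̇ = PIP − Vt/C − PEEP = 25.0 − 535/60.1 − 9 = 25.0 − 8.902 − 9 = 7.098 cmH2O.
R = 7.098 / 0.75 = 9.464 cmH2O·s/L.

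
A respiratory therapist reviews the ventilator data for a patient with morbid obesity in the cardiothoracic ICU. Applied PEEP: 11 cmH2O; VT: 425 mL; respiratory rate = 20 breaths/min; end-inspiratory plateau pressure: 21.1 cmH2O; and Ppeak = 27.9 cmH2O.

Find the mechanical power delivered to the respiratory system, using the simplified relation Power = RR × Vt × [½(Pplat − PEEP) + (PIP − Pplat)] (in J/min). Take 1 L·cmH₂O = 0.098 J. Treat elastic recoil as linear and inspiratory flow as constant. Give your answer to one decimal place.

9.9

Per-breath work = Vt × [½(Pplat−PEEP) + (PIP−Pplat)] = 0.425 × [0.5×10.1 + 6.8] = 0.425 × 11.85 = 5.036 L·cmH2O.
Power = 20 × 5.036 = 100.72 L·cmH2O/min.
× 0.098 J/(L·cmH2O) → 9.871 J/min.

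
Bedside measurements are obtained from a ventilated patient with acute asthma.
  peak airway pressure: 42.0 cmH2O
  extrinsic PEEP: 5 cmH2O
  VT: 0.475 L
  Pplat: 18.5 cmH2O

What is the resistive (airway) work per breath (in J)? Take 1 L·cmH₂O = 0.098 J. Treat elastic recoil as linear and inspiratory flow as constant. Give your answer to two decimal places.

1.09

With constant inspiratory flow the resistive pressure is constant at PIP − Pplat = 42.0 − 18.5 = 23.5 cmH2O, so resistive work = 23.5 × 0.475 = 11.163 L·cmH2O.
× 0.098 J/(L·cmH2O) → 1.094 J.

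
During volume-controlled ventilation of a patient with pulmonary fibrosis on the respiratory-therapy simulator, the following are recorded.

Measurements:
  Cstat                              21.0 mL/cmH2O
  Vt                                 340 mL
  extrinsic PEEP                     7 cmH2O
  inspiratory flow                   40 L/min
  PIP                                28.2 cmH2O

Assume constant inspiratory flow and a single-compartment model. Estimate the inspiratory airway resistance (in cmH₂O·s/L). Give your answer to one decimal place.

Flow: 40 L/min ÷ 60 = 0.6667 L/s.
Equation of motion (constant flow): PIP = Vt/C + R·V̇ + PEEP.
R·V̇ = PIP − Vt/C − PEEP = 28.2 − 340/21.0 − 7 = 28.2 − 16.19 − 7 = 5.01 cmH2O.
R = 5.01 / 0.6667 = 7.515 cmH2O·s/L.

7.5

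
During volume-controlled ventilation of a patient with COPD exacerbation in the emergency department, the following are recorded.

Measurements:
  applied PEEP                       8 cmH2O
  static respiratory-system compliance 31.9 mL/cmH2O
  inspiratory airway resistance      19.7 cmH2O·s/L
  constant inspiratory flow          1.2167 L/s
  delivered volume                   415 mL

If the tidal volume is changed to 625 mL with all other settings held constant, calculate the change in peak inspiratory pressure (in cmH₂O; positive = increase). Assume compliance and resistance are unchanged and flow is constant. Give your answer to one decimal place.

6.6

PIP = Vt/C + R·V̇ + PEEP (constant-flow equation of motion).
Only the elastic term changes: ΔPIP = ΔVt / C = (625 − 415) / 31.9 = 6.583 cmH2O.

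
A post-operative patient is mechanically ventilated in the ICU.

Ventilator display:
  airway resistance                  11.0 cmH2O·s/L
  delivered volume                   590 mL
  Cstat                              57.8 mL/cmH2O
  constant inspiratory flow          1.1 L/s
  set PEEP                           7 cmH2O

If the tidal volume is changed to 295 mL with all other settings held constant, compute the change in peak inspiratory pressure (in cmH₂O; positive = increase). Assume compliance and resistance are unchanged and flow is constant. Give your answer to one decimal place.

-5.1

PIP = Vt/C + R·V̇ + PEEP (constant-flow equation of motion).
Only the elastic term changes: ΔPIP = ΔVt / C = (295 − 590) / 57.8 = -5.104 cmH2O.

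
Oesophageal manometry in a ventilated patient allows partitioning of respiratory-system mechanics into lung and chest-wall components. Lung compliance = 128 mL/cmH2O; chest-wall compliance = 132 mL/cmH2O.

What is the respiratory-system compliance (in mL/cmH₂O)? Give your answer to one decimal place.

65.0

Lung and chest wall are elastances in series: 1/Crs = 1/CL + 1/Ccw.
1/Crs = 1/128 + 1/132 = 0.01539.
Crs = 64.977 mL/cmH2O.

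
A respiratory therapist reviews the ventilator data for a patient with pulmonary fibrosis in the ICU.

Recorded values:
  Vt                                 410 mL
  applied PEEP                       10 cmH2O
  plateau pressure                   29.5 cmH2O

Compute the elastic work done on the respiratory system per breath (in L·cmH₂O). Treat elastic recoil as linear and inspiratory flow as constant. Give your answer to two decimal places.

Elastic work ≈ ½ × (Pplat − PEEP) × Vt = 0.5 × (29.5 − 10) × 0.410 L = 0.5 × 19.5 × 0.410 = 3.998 L·cmH2O.

4.00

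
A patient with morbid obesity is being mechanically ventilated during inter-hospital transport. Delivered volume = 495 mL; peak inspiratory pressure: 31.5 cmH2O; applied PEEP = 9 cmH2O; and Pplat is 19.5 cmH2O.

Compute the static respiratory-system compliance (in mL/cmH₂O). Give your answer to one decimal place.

47.1

Cstat = Vt / (Pplat − PEEP) = 495 / (19.5 − 9) = 495 / 10.5 = 47.143 mL/cmH2O.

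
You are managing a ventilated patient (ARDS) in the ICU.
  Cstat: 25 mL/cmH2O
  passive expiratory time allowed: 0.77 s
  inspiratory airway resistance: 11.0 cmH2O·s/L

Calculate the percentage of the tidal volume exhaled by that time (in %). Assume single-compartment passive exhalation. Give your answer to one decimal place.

τ = R × C = 11.0 × 25 mL/cmH2O = 11.0 × 0.025 L/cmH2O = 0.275 s.
Passive exhalation: V(t)/V₀ = e^(−t/τ) = e^(−0.77/0.275) = 0.06081.
Fraction exhaled = 1 − 0.06081 = 0.9392 → 93.92%.

93.9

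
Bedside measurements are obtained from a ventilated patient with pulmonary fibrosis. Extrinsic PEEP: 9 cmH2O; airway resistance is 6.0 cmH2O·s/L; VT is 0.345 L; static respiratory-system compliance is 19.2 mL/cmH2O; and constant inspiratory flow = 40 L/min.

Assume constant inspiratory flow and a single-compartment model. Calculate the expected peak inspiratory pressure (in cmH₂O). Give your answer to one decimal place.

31.0

Flow: 40 L/min ÷ 60 = 0.6667 L/s.
Equation of motion (constant flow): PIP = Vt/C + R·V̇ + PEEP.
PIP = 345/19.2 + 6.0×0.6667 + 9 = 17.969 + 4.0 + 9 = 30.969 cmH2O.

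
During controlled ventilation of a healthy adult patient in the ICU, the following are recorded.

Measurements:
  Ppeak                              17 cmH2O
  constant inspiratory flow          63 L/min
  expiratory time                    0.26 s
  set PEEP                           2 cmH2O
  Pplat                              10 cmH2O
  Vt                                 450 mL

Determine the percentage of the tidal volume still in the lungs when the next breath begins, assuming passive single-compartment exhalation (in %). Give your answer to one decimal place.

Flow: 63 L/min ÷ 60 = 1.05 L/s.
R = (PIP − Pplat)/V̇ = (17 − 10) / 1.05 = 7.0/1.05 = 6.667 cmH2O·s/L.
C = Vt/(Pplat − PEEP) = 450.0 / (10 − 2) = 450.0/8.0 = 56.25 mL/cmH2O.
τ = R × C = 6.667 × 0.05625 L/cmH2O = 0.375 s.
Fraction remaining at end-expiration = e^(−Te/τ) = e^(−0.26/0.375) = 0.4999 → 49.99%.

50.0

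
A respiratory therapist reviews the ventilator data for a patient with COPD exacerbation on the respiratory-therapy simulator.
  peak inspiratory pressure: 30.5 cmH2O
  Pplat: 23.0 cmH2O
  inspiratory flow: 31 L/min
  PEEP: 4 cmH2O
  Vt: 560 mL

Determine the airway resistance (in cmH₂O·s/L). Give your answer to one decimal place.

Flow: 31 L/min ÷ 60 = 0.5167 L/s.
Raw = (PIP − Pplat) / flow = (30.5 − 23.0) / 0.5167 = 7.5 / 0.5167 = 14.515 cmH2O·s/L.

14.5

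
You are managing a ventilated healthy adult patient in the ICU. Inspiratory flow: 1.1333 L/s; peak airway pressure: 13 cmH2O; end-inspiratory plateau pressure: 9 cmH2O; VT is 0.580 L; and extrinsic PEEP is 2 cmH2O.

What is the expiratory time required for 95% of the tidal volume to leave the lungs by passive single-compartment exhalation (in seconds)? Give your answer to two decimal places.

0.88

R = (PIP − Pplat)/V̇ = (13 − 9) / 1.1333 = 4.0/1.1333 = 3.53 cmH2O·s/L.
C = Vt/(Pplat − PEEP) = 580.0 / (9 − 2) = 580.0/7.0 = 82.857 mL/cmH2O.
τ = R × C = 3.53 × 0.08286 L/cmH2O = 0.2925 s.
t = −τ·ln(1 − 0.95) = −0.2925·ln(0.05) = 0.8763 s.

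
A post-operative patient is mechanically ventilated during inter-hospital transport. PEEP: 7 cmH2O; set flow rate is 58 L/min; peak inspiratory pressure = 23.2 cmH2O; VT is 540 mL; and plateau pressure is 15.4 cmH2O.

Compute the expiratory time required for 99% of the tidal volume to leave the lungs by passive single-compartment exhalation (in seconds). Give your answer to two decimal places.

Flow: 58 L/min ÷ 60 = 0.9667 L/s.
R = (PIP − Pplat)/V̇ = (23.2 − 15.4) / 0.9667 = 7.8/0.9667 = 8.069 cmH2O·s/L.
C = Vt/(Pplat − PEEP) = 540.0 / (15.4 − 7) = 540.0/8.4 = 64.286 mL/cmH2O.
τ = R × C = 8.069 × 0.06429 L/cmH2O = 0.5188 s.
t = −τ·ln(1 − 0.99) = −0.5188·ln(0.01) = 2.389 s.

2.39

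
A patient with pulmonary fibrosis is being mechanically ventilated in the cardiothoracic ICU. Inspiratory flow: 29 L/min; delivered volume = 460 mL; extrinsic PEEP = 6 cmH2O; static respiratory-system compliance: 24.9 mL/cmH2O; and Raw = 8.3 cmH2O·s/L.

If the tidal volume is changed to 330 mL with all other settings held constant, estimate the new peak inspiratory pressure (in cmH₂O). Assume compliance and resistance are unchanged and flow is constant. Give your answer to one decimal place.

23.3

Flow: 29 L/min ÷ 60 = 0.4833 L/s.
PIP = Vt/C + R·V̇ + PEEP (constant-flow equation of motion).
Only the elastic term changes: ΔPIP = ΔVt / C = (330 − 460) / 24.9 = -5.221 cmH2O.
Original PIP = 460/24.9 + 8.3×0.4833 + 6 = 28.485 cmH2O; new PIP = 28.485 + (-5.221) = 23.264 cmH2O.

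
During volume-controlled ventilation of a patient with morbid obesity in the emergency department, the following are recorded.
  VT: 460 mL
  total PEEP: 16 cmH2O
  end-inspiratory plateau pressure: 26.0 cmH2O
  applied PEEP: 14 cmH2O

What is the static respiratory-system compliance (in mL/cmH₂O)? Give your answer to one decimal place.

46.0

End-expiratory occlusion gives total PEEP = 16 cmH2O (intrinsic PEEP = 16 − 14 = 2). Use total PEEP for the elastic gradient.
Cstat = Vt / (Pplat − PEEPtotal) = 460 / (26.0 − 16) = 460 / 10.0 = 46.0 mL/cmH2O.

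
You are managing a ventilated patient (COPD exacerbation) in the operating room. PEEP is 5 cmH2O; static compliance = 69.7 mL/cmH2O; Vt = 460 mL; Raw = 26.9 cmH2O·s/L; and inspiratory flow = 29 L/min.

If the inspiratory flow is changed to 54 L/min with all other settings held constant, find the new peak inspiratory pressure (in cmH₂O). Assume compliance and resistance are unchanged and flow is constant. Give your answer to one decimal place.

Flow: 29 L/min ÷ 60 = 0.4833 L/s.
New flow: 54 L/min ÷ 60 = 0.9 L/s.
PIP = Vt/C + R·V̇ + PEEP (constant-flow equation of motion).
Only the resistive term changes: ΔPIP = R × ΔV̇ = 26.9 × (0.9 − 0.4833) = 26.9 × 0.4167 = 11.209 cmH2O.
Original PIP = 460/69.7 + 26.9×0.4833 + 5 = 24.6 cmH2O; new PIP = 24.6 + (11.209) = 35.809 cmH2O.

35.8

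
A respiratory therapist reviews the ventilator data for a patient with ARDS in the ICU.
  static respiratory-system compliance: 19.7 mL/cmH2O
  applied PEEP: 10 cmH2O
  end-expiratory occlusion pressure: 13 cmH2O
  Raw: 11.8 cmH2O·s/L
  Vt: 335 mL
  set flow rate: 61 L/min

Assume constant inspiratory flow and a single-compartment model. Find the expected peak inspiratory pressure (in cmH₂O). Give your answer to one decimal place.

Flow: 61 L/min ÷ 60 = 1.0167 L/s.
Total PEEP = 13 cmH2O (set 10 + intrinsic 3); this is the baseline alveolar pressure.
Equation of motion (constant flow): PIP = Vt/C + R·V̇ + PEEP.
PIP = 335/19.7 + 11.8×1.0167 + 13 = 17.005 + 11.997 + 13 = 42.002 cmH2O.

42.0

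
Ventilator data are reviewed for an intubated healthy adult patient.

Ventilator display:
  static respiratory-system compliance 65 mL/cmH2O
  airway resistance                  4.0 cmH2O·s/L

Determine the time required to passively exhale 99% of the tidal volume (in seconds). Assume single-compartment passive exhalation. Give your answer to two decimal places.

τ = R × C = 4.0 × 65 mL/cmH2O = 4.0 × 0.065 L/cmH2O = 0.26 s.
Exhaled fraction f = 1 − e^(−t/τ) → t = −τ·ln(1 − f) = −0.26·ln(0.01) = 1.197 s.

1.20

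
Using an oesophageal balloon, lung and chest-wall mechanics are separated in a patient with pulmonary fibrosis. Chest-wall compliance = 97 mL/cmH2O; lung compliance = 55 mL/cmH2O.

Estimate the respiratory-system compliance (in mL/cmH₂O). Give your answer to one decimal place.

Lung and chest wall are elastances in series: 1/Crs = 1/CL + 1/Ccw.
1/Crs = 1/55 + 1/97 = 0.02849.
Crs = 35.1 mL/cmH2O.

35.1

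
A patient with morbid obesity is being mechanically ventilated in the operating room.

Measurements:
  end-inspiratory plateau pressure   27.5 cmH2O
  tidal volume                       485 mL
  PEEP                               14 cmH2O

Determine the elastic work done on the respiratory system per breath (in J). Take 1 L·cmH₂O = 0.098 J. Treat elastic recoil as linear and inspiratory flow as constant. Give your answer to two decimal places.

Elastic work ≈ ½ × (Pplat − PEEP) × Vt = 0.5 × (27.5 − 14) × 0.485 L = 0.5 × 13.5 × 0.485 = 3.274 L·cmH2O.
× 0.098 J/(L·cmH2O) → 0.3209 J.

0.32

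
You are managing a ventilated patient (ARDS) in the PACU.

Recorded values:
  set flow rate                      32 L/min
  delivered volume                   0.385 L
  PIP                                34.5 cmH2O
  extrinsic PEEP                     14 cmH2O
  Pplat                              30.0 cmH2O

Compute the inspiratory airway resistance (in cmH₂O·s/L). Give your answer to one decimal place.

Flow: 32 L/min ÷ 60 = 0.5333 L/s.
Raw = (PIP − Pplat) / flow = (34.5 − 30.0) / 0.5333 = 4.5 / 0.5333 = 8.438 cmH2O·s/L.

8.4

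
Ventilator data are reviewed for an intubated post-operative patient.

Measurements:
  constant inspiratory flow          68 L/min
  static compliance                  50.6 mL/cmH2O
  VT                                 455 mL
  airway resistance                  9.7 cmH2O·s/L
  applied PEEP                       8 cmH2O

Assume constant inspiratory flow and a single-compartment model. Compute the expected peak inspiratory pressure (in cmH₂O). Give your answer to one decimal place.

Flow: 68 L/min ÷ 60 = 1.1333 L/s.
Equation of motion (constant flow): PIP = Vt/C + R·V̇ + PEEP.
PIP = 455/50.6 + 9.7×1.1333 + 8 = 8.992 + 10.993 + 8 = 27.985 cmH2O.

28.0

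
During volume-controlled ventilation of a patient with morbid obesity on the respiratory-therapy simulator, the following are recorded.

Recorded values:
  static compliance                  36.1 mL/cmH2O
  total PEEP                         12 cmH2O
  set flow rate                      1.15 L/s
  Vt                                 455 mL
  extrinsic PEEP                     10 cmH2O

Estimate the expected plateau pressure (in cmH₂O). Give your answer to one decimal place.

End-expiratory occlusion gives total PEEP = 12 cmH2O (intrinsic PEEP = 12 − 10 = 2). Use total PEEP for the elastic gradient.
Pplat = PEEPtotal + Vt / Cstat = 12 + 455 / 36.1 = 12 + 12.604 = 24.604 cmH2O.

24.6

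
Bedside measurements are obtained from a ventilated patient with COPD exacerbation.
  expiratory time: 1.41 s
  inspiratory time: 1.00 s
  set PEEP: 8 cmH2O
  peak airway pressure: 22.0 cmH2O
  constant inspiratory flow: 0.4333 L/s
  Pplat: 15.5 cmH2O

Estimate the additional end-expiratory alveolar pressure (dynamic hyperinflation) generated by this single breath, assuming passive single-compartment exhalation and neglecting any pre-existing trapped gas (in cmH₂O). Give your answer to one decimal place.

Vt = flow × Ti = 0.4333 L/s × 1.00 s × 1000 mL/L = 433.3 mL.
R = (PIP − Pplat)/V̇ = (22.0 − 15.5) / 0.4333 = 6.5/0.4333 = 15.001 cmH2O·s/L.
C = Vt/(Pplat − PEEP) = 433.3 / (15.5 − 8) = 433.3/7.5 = 57.773 mL/cmH2O.
τ = R × C = 15.001 × 0.05777 L/cmH2O = 0.8666 s.
Fraction remaining = e^(−Te/τ) = e^(−1.41/0.8666) = 0.1965; trapped volume = 433.3 × 0.1965 = 85.143 mL.
Additional alveolar pressure from trapping ≈ V_trapped / C = 85.143 / 57.773 = 1.474 cmH2O.

1.5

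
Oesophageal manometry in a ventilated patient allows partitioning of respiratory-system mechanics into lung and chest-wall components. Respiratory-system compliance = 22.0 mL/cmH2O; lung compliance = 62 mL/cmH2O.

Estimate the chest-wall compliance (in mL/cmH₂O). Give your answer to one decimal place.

34.1

1/Ccw = 1/Crs − 1/CL.
1/Ccw = 1/22.0 − 1/62 = 0.02933.
Ccw = 34.095 mL/cmH2O.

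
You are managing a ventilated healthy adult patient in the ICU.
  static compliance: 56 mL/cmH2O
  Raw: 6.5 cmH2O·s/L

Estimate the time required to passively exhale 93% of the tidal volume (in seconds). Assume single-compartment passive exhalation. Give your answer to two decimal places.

0.97

τ = R × C = 6.5 × 56 mL/cmH2O = 6.5 × 0.056 L/cmH2O = 0.364 s.
Exhaled fraction f = 1 − e^(−t/τ) → t = −τ·ln(1 − f) = −0.364·ln(0.07) = 0.968 s.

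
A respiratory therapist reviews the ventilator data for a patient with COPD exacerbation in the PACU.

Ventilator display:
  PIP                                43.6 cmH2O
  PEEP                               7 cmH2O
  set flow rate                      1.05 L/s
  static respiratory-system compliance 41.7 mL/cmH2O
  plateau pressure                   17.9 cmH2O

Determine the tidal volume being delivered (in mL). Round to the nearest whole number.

Vt = Cstat × (Pplat − PEEP) = 41.7 × (17.9 − 7) = 41.7 × 10.9 = 454.53 mL.

455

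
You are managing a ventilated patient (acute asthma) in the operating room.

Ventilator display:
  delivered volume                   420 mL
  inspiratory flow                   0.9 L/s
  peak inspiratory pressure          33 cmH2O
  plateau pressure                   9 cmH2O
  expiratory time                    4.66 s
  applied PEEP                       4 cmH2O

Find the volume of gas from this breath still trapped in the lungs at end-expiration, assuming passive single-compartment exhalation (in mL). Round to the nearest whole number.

R = (PIP − Pplat)/V̇ = (33 − 9) / 0.9 = 24.0/0.9 = 26.667 cmH2O·s/L.
C = Vt/(Pplat − PEEP) = 420.0 / (9 − 4) = 420.0/5.0 = 84.0 mL/cmH2O.
τ = R × C = 26.667 × 0.084 L/cmH2O = 2.24 s.
Fraction remaining = e^(−Te/τ) = e^(−4.66/2.24) = 0.1249.
Trapped volume = 420.0 × 0.1249 = 52.458 mL.

52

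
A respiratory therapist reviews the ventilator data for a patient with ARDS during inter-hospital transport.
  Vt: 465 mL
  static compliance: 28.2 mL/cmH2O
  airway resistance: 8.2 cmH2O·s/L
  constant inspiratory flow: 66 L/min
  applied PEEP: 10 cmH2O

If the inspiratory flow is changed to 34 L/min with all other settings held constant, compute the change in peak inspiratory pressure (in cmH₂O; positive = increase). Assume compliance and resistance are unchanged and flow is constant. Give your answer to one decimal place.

-4.4

Flow: 66 L/min ÷ 60 = 1.1 L/s.
New flow: 34 L/min ÷ 60 = 0.5667 L/s.
PIP = Vt/C + R·V̇ + PEEP (constant-flow equation of motion).
Only the resistive term changes: ΔPIP = R × ΔV̇ = 8.2 × (0.5667 − 1.1) = 8.2 × -0.5333 = -4.373 cmH2O.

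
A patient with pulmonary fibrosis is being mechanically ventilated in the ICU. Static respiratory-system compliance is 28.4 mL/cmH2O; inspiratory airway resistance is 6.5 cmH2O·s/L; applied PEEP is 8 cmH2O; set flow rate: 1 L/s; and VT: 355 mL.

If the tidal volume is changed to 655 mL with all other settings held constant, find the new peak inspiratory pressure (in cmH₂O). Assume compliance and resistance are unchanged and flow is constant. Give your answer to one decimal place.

37.6

PIP = Vt/C + R·V̇ + PEEP (constant-flow equation of motion).
Only the elastic term changes: ΔPIP = ΔVt / C = (655 − 355) / 28.4 = 10.563 cmH2O.
Original PIP = 355/28.4 + 6.5×1 + 8 = 27.0 cmH2O; new PIP = 27.0 + (10.563) = 37.563 cmH2O.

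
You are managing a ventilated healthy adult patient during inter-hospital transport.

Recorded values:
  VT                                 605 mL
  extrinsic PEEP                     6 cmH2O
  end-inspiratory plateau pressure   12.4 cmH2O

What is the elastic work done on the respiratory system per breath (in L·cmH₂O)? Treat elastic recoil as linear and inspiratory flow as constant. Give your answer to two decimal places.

1.94

Elastic work ≈ ½ × (Pplat − PEEP) × Vt = 0.5 × (12.4 − 6) × 0.605 L = 0.5 × 6.4 × 0.605 = 1.936 L·cmH2O.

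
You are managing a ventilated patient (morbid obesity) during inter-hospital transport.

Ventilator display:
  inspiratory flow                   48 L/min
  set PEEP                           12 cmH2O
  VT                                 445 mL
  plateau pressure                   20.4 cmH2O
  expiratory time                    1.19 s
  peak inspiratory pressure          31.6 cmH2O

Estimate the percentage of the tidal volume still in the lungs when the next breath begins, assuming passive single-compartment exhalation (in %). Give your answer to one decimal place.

20.1

Flow: 48 L/min ÷ 60 = 0.8 L/s.
R = (PIP − Pplat)/V̇ = (31.6 − 20.4) / 0.8 = 11.2/0.8 = 14.0 cmH2O·s/L.
C = Vt/(Pplat − PEEP) = 445.0 / (20.4 − 12) = 445.0/8.4 = 52.976 mL/cmH2O.
τ = R × C = 14.0 × 0.05298 L/cmH2O = 0.7417 s.
Fraction remaining at end-expiration = e^(−Te/τ) = e^(−1.19/0.7417) = 0.201 → 20.1%.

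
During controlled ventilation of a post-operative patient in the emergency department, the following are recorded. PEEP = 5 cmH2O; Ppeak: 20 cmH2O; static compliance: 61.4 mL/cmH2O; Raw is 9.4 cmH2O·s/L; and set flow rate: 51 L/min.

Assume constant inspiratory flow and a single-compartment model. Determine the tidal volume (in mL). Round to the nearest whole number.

430

Flow: 51 L/min ÷ 60 = 0.85 L/s.
Equation of motion (constant flow): PIP = Vt/C + R·V̇ + PEEP.
Vt/C = PIP − R·V̇ − PEEP = 20 − 7.99 − 5 = 7.01 cmH2O.
Vt = C × 7.01 = 61.4 × 7.01 = 430.41 mL.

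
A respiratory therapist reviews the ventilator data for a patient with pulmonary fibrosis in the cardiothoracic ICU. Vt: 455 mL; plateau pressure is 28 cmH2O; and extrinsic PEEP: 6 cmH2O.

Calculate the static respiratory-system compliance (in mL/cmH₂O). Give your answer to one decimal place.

20.7

Cstat = Vt / (Pplat − PEEP) = 455 / (28 − 6) = 455 / 22.0 = 20.682 mL/cmH2O.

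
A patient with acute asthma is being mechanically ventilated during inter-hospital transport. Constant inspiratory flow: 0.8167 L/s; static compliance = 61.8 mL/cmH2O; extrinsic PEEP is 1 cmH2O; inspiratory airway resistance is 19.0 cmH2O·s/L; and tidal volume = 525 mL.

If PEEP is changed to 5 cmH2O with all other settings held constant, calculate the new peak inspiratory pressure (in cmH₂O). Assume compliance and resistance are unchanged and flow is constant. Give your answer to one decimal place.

PIP = Vt/C + R·V̇ + PEEP (constant-flow equation of motion).
Only the baseline term changes: ΔPIP = ΔPEEP = 5 − 1 = 4.0 cmH2O.
Original PIP = 525/61.8 + 19.0×0.8167 + 1 = 25.012 cmH2O; new PIP = 25.012 + (4.0) = 29.012 cmH2O.

29.0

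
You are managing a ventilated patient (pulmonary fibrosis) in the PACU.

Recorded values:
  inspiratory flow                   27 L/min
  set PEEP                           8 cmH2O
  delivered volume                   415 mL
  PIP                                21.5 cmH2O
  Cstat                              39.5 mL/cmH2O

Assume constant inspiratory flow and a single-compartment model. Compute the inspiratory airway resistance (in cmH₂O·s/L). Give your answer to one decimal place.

6.7

Flow: 27 L/min ÷ 60 = 0.45 L/s.
Equation of motion (constant flow): PIP = Vt/C + R·V̇ + PEEP.
R·V̇ = PIP − Vt/C − PEEP = 21.5 − 415/39.5 − 8 = 21.5 − 10.506 − 8 = 2.994 cmH2O.
R = 2.994 / 0.45 = 6.653 cmH2O·s/L.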